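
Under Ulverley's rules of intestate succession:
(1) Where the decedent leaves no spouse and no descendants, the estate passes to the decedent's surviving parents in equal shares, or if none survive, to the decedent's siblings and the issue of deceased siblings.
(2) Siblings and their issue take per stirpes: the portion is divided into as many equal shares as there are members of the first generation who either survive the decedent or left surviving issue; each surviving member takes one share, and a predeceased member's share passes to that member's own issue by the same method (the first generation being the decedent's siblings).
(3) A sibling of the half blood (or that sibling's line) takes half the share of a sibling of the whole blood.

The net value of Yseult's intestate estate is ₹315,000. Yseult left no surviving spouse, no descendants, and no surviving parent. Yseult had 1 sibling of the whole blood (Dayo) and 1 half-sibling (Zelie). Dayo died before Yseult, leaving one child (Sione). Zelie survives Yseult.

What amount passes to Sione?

The entire ₹315,000 passes to the siblings and their issue.
Counting each half-blood sibling's line as half a unit, there are 3/2 units in ₹315,000, so one unit is ₹210,000. Whole-blood lines (Dayo) take ₹210,000 each; half-blood lines (Zelie) take ₹105,000 each.
Dayo's share (₹210,000) passes entirely to Sione.

Sione receives ₹210,000.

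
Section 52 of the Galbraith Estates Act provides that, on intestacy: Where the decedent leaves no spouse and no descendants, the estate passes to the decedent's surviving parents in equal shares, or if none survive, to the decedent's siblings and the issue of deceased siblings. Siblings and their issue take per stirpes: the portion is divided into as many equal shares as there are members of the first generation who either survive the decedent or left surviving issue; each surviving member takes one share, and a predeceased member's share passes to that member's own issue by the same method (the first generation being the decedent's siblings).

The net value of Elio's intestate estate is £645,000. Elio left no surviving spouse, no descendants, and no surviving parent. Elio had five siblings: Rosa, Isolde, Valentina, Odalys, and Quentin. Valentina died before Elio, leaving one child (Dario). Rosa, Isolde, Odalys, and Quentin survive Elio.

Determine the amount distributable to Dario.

The entire £645,000 passes to the siblings and their issue.
That amount (£645,000) is divided into 5 shares of £129,000: Rosa, Isolde, Odalys, and Quentin each take £129,000; Valentina's £129,000 share passes to Valentina's issue.
Valentina's share (£129,000) passes entirely to Dario.

Dario receives £129,000.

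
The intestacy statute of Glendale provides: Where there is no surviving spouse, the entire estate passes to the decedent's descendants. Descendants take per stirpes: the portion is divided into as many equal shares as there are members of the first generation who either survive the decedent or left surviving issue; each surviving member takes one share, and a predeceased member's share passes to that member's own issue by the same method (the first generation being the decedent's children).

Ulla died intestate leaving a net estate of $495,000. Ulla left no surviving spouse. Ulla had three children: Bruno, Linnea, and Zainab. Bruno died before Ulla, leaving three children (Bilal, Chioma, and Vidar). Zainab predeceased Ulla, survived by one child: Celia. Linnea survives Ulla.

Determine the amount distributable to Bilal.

Bilal receives $55,000.

The entire $495,000 passes to the descendants.
That amount ($495,000) is divided into 3 shares of $165,000: Linnea takes $165,000; Bruno's $165,000 share passes to Bruno's issue; Zainab's $165,000 share passes to Zainab's issue.
Bruno's share ($165,000) is divided into 3 shares of $55,000: Bilal, Chioma, and Vidar each take $55,000.
Zainab's share ($165,000) passes entirely to Celia.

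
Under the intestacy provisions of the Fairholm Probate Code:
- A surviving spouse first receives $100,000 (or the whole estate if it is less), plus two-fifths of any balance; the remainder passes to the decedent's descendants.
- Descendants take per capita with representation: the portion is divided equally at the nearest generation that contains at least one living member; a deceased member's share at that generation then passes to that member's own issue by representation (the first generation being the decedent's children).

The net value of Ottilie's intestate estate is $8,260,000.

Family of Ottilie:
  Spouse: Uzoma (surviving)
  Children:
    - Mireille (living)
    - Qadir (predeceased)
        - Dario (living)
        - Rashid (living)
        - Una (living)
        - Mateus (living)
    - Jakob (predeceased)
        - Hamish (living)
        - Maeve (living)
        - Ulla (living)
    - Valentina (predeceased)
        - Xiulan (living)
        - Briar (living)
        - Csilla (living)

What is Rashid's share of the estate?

Rashid receives $306,000.

Uzoma first takes $100,000, leaving a balance of $8,160,000. Uzoma then takes two-fifths of the balance ($3,264,000), for a total of $3,364,000. The remaining $4,896,000 passes to the descendants.
The descendants' portion ($4,896,000) is divided into 4 shares of $1,224,000: Mireille takes $1,224,000; Qadir's $1,224,000 share passes to Qadir's issue; Jakob's $1,224,000 share passes to Jakob's issue; Valentina's $1,224,000 share passes to Valentina's issue.
Qadir's share ($1,224,000) is divided into 4 shares of $306,000: Dario, Rashid, Una, and Mateus each take $306,000.
Jakob's share ($1,224,000) is divided into 3 shares of $408,000: Hamish, Maeve, and Ulla each take $408,000.
Valentina's share ($1,224,000) is divided into 3 shares of $408,000: Xiulan, Briar, and Csilla each take $408,000.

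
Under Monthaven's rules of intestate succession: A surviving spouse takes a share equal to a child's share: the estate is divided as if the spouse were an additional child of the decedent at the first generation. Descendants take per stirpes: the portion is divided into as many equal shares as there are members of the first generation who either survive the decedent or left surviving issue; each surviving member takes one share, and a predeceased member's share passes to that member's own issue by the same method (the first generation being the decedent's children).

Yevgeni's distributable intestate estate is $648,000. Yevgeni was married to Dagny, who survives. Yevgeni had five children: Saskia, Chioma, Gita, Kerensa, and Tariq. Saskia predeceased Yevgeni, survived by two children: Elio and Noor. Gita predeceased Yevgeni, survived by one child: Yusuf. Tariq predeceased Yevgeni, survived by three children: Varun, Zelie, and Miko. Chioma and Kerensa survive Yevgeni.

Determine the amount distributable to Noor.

The spouse counts as an additional share at the children's level, so there are 6 primary shares of $108,000. Dagny takes one such share ($108,000).
The children's combined portion ($540,000) is divided into 5 shares of $108,000: Chioma and Kerensa each take $108,000; Saskia's $108,000 share passes to Saskia's issue; Gita's $108,000 share passes to Gita's issue; Tariq's $108,000 share passes to Tariq's issue.
Saskia's share ($108,000) is divided into 2 shares of $54,000: Elio and Noor each take $54,000.
Gita's share ($108,000) passes entirely to Yusuf.
Tariq's share ($108,000) is divided into 3 shares of $36,000: Varun, Zelie, and Miko each take $36,000.

Noor receives $54,000.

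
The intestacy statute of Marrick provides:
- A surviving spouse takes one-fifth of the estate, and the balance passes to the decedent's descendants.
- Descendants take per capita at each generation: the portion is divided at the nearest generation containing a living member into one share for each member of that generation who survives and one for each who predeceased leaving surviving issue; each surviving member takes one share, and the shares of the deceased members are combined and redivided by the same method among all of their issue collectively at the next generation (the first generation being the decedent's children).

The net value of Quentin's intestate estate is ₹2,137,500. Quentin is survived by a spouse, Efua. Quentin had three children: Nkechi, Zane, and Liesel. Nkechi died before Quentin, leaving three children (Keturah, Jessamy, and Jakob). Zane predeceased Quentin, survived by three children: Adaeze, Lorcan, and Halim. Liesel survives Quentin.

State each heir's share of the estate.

Efua: ₹427,500; Keturah: ₹190,000; Jessamy: ₹190,000; Jakob: ₹190,000; Adaeze: ₹190,000; Lorcan: ₹190,000; Halim: ₹190,000; Liesel: ₹570,000

Efua takes one-fifth of ₹2,137,500 = ₹427,500. The remaining ₹1,710,000 passes to the descendants.
The descendants' portion (₹1,710,000) is divided at the children's generation into 3 shares of ₹570,000. Liesel takes ₹570,000. The 2 shares of the deceased (Nkechi and Zane) are combined into a pool of ₹1,140,000.
That pool (₹1,140,000) is divided at the grandchildren's generation equally among Keturah, Jessamy, Jakob, Adaeze, Lorcan, and Halim: ₹190,000 each.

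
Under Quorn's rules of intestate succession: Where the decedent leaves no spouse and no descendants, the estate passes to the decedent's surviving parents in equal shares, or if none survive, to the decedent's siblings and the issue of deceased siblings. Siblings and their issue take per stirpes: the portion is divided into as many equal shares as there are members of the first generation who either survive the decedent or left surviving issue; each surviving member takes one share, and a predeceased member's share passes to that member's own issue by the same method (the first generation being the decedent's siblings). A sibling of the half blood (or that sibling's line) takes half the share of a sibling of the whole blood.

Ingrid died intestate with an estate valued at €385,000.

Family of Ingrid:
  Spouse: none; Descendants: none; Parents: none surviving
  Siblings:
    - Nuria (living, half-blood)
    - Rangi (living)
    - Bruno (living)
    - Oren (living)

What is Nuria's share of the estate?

Nuria receives €55,000.

The entire €385,000 passes to the siblings and their issue.
Counting each half-blood sibling's line as half a unit, there are 7/2 units in €385,000, so one unit is €110,000. Whole-blood lines (Rangi, Bruno, and Oren) take €110,000 each; half-blood lines (Nuria) take €55,000 each.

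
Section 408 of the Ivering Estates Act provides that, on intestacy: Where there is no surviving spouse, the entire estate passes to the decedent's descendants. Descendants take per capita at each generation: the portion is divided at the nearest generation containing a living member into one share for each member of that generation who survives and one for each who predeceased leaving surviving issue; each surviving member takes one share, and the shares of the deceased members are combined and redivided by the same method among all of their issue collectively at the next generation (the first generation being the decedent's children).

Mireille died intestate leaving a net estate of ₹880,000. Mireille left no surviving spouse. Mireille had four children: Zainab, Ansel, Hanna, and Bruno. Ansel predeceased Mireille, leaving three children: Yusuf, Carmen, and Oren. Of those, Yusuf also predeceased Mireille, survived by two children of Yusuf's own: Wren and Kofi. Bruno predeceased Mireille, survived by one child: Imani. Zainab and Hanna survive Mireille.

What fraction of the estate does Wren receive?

The entire ₹880,000 passes to the descendants.
That amount (₹880,000) is divided at the children's generation into 4 shares of ₹220,000. Zainab and Hanna each take ₹220,000. The 2 shares of the deceased (Ansel and Bruno) are combined into a pool of ₹440,000.
That pool (₹440,000) is divided at the grandchildren's generation into 4 shares of ₹110,000. Carmen, Oren, and Imani each take ₹110,000. The remaining share for the deceased Yusuf (₹110,000) is carried to the next generation.
That pool (₹110,000) is divided at the great-grandchildren's generation equally among Wren and Kofi: ₹55,000 each.

Wren receives 1/16 of the estate.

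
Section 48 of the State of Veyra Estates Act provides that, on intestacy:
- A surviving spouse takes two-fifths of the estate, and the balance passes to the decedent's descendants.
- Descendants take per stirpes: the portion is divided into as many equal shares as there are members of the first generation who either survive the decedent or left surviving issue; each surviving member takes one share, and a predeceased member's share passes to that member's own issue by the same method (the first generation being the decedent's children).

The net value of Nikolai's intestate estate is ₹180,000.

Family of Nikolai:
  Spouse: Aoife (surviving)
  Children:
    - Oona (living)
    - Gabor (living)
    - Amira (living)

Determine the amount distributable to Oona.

Aoife takes two-fifths of ₹180,000 = ₹72,000. The remaining ₹108,000 passes to the descendants.
The descendants' portion (₹108,000) is divided into 3 shares of ₹36,000: Oona, Gabor, and Amira each take ₹36,000.

Oona receives ₹36,000.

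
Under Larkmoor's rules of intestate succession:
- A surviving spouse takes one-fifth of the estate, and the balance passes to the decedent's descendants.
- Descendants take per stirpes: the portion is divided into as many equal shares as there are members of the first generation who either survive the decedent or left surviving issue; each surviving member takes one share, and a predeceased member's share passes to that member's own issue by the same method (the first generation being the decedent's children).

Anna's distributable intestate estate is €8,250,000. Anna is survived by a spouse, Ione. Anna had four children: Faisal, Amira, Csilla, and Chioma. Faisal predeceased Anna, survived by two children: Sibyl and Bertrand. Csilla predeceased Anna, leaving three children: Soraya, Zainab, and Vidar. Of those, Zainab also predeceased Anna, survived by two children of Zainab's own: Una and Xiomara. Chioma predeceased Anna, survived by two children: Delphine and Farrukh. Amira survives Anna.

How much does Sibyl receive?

Ione takes one-fifth of €8,250,000 = €1,650,000. The remaining €6,600,000 passes to the descendants.
The descendants' portion (€6,600,000) is divided into 4 shares of €1,650,000: Amira takes €1,650,000; Faisal's €1,650,000 share passes to Faisal's issue; Csilla's €1,650,000 share passes to Csilla's issue; Chioma's €1,650,000 share passes to Chioma's issue.
Faisal's share (€1,650,000) is divided into 2 shares of €825,000: Sibyl and Bertrand each take €825,000.
Csilla's share (€1,650,000) is divided into 3 shares of €550,000: Soraya and Vidar each take €550,000; Zainab's €550,000 share passes to Zainab's issue.
Zainab's share (€550,000) is divided into 2 shares of €275,000: Una and Xiomara each take €275,000.
Chioma's share (€1,650,000) is divided into 2 shares of €825,000: Delphine and Farrukh each take €825,000.

Sibyl receives €825,000.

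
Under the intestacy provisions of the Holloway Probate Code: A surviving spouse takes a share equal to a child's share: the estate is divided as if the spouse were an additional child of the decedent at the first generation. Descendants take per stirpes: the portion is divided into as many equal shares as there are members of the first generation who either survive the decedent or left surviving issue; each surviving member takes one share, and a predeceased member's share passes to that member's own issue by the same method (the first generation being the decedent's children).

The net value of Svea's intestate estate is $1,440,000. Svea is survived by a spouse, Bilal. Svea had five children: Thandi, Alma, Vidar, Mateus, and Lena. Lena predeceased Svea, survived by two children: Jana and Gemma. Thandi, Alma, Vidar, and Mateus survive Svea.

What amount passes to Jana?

The spouse counts as an additional share at the children's level, so there are 6 primary shares of $240,000. Bilal takes one such share ($240,000).
The children's combined portion ($1,200,000) is divided into 5 shares of $240,000: Thandi, Alma, Vidar, and Mateus each take $240,000; Lena's $240,000 share passes to Lena's issue.
Lena's share ($240,000) is divided into 2 shares of $120,000: Jana and Gemma each take $120,000.

Jana receives $120,000.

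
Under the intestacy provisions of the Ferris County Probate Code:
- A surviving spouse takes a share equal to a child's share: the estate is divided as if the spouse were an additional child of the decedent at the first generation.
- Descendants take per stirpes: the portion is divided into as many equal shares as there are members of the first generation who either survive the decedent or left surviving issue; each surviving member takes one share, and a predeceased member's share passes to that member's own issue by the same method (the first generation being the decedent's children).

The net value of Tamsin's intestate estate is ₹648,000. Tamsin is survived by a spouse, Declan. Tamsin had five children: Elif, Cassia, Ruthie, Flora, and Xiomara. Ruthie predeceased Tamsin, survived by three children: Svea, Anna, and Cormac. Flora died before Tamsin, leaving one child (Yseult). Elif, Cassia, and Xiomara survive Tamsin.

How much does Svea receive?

Svea receives ₹36,000.

The spouse counts as an additional share at the children's level, so there are 6 primary shares of ₹108,000. Declan takes one such share (₹108,000).
The children's combined portion (₹540,000) is divided into 5 shares of ₹108,000: Elif, Cassia, and Xiomara each take ₹108,000; Ruthie's ₹108,000 share passes to Ruthie's issue; Flora's ₹108,000 share passes to Flora's issue.
Ruthie's share (₹108,000) is divided into 3 shares of ₹36,000: Svea, Anna, and Cormac each take ₹36,000.
Flora's share (₹108,000) passes entirely to Yseult.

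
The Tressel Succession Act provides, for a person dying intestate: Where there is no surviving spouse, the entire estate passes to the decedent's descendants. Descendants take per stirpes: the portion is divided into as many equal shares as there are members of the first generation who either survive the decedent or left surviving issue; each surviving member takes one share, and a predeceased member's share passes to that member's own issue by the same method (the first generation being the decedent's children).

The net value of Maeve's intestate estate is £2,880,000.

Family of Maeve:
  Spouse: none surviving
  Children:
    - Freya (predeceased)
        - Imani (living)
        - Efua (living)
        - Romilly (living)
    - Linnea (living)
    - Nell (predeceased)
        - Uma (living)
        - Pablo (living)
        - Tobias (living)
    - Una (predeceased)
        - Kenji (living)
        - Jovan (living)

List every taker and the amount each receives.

The entire £2,880,000 passes to the descendants.
That amount (£2,880,000) is divided into 4 shares of £720,000: Linnea takes £720,000; Freya's £720,000 share passes to Freya's issue; Nell's £720,000 share passes to Nell's issue; Una's £720,000 share passes to Una's issue.
Freya's share (£720,000) is divided into 3 shares of £240,000: Imani, Efua, and Romilly each take £240,000.
Nell's share (£720,000) is divided into 3 shares of £240,000: Uma, Pablo, and Tobias each take £240,000.
Una's share (£720,000) is divided into 2 shares of £360,000: Kenji and Jovan each take £360,000.

Imani: £240,000; Efua: £240,000; Romilly: £240,000; Linnea: £720,000; Uma: £240,000; Pablo: £240,000; Tobias: £240,000; Kenji: £360,000; Jovan: £360,000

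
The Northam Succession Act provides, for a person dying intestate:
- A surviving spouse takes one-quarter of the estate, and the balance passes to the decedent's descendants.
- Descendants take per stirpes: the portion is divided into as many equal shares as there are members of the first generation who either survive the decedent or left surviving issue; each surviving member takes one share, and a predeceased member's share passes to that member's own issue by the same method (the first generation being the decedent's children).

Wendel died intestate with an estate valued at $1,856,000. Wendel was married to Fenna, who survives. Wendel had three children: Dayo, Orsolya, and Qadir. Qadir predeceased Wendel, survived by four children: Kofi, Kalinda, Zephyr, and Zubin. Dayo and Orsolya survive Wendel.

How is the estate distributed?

Fenna takes one-quarter of $1,856,000 = $464,000. The remaining $1,392,000 passes to the descendants.
The descendants' portion ($1,392,000) is divided into 3 shares of $464,000: Dayo and Orsolya each take $464,000; Qadir's $464,000 share passes to Qadir's issue.
Qadir's share ($464,000) is divided into 4 shares of $116,000: Kofi, Kalinda, Zephyr, and Zubin each take $116,000.

Fenna: $464,000; Dayo: $464,000; Orsolya: $464,000; Kofi: $116,000; Kalinda: $116,000; Zephyr: $116,000; Zubin: $116,000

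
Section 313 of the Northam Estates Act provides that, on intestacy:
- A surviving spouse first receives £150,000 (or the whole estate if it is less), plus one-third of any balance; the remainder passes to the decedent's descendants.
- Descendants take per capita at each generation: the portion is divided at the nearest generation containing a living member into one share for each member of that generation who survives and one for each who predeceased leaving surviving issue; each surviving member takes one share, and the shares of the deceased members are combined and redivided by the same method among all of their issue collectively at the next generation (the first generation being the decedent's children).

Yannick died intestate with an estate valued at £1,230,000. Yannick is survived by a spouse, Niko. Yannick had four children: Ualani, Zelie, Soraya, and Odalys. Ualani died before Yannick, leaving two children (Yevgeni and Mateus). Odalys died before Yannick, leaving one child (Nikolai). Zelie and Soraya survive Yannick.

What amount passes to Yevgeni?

Niko first takes £150,000, leaving a balance of £1,080,000. Niko then takes one-third of the balance (£360,000), for a total of £510,000. The remaining £720,000 passes to the descendants.
The descendants' portion (£720,000) is divided at the children's generation into 4 shares of £180,000. Zelie and Soraya each take £180,000. The 2 shares of the deceased (Ualani and Odalys) are combined into a pool of £360,000.
That pool (£360,000) is divided at the grandchildren's generation equally among Yevgeni, Mateus, and Nikolai: £120,000 each.

Yevgeni receives £120,000.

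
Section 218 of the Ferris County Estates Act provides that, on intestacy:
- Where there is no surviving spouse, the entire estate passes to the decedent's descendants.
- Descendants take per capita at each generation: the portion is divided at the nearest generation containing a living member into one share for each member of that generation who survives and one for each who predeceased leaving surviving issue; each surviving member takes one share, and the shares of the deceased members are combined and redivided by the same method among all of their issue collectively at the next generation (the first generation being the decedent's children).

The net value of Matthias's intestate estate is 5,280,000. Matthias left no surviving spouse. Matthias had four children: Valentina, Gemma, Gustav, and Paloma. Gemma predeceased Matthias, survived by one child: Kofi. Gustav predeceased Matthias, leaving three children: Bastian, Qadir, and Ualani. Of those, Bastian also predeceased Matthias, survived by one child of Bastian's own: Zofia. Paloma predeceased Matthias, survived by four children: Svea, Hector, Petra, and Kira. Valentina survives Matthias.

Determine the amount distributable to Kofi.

Kofi receives 495,000.

The entire 5,280,000 passes to the descendants.
That amount (5,280,000) is divided at the children's generation into 4 shares of 1,320,000. Valentina takes 1,320,000. The 3 shares of the deceased (Gemma, Gustav, and Paloma) are combined into a pool of 3,960,000.
That pool (3,960,000) is divided at the grandchildren's generation into 8 shares of 495,000. Kofi, Qadir, Ualani, Svea, Hector, Petra, and Kira each take 495,000. The remaining share for the deceased Bastian (495,000) is carried to the next generation.
That pool (495,000) passes entirely to Zofia, the sole taker at the great-grandchildren's generation.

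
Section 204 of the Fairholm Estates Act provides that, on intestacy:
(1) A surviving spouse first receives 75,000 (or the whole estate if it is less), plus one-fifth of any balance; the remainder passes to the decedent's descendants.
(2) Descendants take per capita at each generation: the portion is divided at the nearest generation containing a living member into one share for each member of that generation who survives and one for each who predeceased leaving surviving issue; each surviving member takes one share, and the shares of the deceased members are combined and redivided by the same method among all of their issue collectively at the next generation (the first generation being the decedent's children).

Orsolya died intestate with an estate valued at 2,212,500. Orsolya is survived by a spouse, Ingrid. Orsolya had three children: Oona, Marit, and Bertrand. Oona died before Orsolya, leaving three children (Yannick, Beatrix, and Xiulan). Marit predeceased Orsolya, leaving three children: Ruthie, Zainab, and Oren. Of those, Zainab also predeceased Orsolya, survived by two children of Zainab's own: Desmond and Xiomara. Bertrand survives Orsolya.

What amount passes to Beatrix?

Beatrix receives 190,000.

Ingrid first takes 75,000, leaving a balance of 2,137,500. Ingrid then takes one-fifth of the balance (427,500), for a total of 502,500. The remaining 1,710,000 passes to the descendants.
The descendants' portion (1,710,000) is divided at the children's generation into 3 shares of 570,000. Bertrand takes 570,000. The 2 shares of the deceased (Oona and Marit) are combined into a pool of 1,140,000.
That pool (1,140,000) is divided at the grandchildren's generation into 6 shares of 190,000. Yannick, Beatrix, Xiulan, Ruthie, and Oren each take 190,000. The remaining share for the deceased Zainab (190,000) is carried to the next generation.
That pool (190,000) is divided at the great-grandchildren's generation equally among Desmond and Xiomara: 95,000 each.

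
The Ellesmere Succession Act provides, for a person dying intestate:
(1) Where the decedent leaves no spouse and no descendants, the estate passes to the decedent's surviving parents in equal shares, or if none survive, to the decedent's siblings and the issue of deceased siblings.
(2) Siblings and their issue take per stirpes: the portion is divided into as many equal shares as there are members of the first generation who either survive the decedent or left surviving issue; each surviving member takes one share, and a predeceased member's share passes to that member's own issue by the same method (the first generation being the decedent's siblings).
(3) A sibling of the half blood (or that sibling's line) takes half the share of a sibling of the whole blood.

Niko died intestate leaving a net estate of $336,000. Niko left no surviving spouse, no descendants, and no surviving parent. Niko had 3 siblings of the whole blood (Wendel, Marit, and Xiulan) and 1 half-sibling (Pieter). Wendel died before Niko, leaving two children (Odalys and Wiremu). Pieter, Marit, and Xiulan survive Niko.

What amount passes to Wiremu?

Wiremu receives $48,000.

The entire $336,000 passes to the siblings and their issue.
Counting each half-blood sibling's line as half a unit, there are 7/2 units in $336,000, so one unit is $96,000. Whole-blood lines (Wendel, Marit, and Xiulan) take $96,000 each; half-blood lines (Pieter) take $48,000 each.
Wendel's share ($96,000) is divided into 2 shares of $48,000: Odalys and Wiremu each take $48,000.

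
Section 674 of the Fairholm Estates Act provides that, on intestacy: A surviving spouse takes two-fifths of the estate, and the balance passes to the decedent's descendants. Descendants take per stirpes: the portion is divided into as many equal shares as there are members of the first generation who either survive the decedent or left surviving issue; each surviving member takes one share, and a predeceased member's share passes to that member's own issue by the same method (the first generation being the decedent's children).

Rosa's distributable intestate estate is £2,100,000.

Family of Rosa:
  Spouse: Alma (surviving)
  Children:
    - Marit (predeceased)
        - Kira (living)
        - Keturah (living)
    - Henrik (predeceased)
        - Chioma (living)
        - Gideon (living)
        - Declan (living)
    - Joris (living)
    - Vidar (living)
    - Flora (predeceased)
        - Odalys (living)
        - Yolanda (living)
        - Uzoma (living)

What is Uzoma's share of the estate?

Uzoma receives £84,000.

Alma takes two-fifths of £2,100,000 = £840,000. The remaining £1,260,000 passes to the descendants.
The descendants' portion (£1,260,000) is divided into 5 shares of £252,000: Joris and Vidar each take £252,000; Marit's £252,000 share passes to Marit's issue; Henrik's £252,000 share passes to Henrik's issue; Flora's £252,000 share passes to Flora's issue.
Marit's share (£252,000) is divided into 2 shares of £126,000: Kira and Keturah each take £126,000.
Henrik's share (£252,000) is divided into 3 shares of £84,000: Chioma, Gideon, and Declan each take £84,000.
Flora's share (£252,000) is divided into 3 shares of £84,000: Odalys, Yolanda, and Uzoma each take £84,000.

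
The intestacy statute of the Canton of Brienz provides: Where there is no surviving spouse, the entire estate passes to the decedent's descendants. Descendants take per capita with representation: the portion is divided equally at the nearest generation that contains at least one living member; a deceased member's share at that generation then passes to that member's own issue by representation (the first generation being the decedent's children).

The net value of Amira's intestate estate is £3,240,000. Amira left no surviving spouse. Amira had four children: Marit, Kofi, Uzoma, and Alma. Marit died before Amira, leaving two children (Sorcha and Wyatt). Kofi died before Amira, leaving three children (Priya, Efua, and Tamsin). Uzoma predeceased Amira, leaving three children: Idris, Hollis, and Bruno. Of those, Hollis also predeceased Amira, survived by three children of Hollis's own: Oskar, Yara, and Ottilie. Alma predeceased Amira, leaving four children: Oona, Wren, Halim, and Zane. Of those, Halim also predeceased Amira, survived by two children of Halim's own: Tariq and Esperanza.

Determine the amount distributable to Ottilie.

The entire £3,240,000 passes to the descendants.
No child survives, so the initial division is made at the grandchildren's generation.
That amount (£3,240,000) is divided into 12 shares of £270,000: Sorcha, Wyatt, Priya, Efua, Tamsin, Idris, Bruno, Oona, Wren, and Zane each take £270,000; Hollis's £270,000 share passes to Hollis's issue; Halim's £270,000 share passes to Halim's issue.
Hollis's share (£270,000) is divided into 3 shares of £90,000: Oskar, Yara, and Ottilie each take £90,000.
Halim's share (£270,000) is divided into 2 shares of £135,000: Tariq and Esperanza each take £135,000.

Ottilie receives £90,000.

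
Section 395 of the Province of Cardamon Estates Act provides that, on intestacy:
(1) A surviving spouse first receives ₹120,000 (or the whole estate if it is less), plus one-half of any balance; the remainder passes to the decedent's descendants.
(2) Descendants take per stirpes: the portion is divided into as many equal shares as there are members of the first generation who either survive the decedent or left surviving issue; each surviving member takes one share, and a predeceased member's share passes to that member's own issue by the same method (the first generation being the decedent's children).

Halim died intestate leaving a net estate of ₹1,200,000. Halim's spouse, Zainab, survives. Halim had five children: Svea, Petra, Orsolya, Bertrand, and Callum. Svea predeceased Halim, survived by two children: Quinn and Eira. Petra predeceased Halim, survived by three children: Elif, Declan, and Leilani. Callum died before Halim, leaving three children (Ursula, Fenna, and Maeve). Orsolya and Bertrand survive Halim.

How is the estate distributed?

Zainab: ₹660,000; Quinn: ₹54,000; Eira: ₹54,000; Elif: ₹36,000; Declan: ₹36,000; Leilani: ₹36,000; Orsolya: ₹108,000; Bertrand: ₹108,000; Ursula: ₹36,000; Fenna: ₹36,000; Maeve: ₹36,000

Zainab first takes ₹120,000, leaving a balance of ₹1,080,000. Zainab then takes one-half of the balance (₹540,000), for a total of ₹660,000. The remaining ₹540,000 passes to the descendants.
The descendants' portion (₹540,000) is divided into 5 shares of ₹108,000: Orsolya and Bertrand each take ₹108,000; Svea's ₹108,000 share passes to Svea's issue; Petra's ₹108,000 share passes to Petra's issue; Callum's ₹108,000 share passes to Callum's issue.
Svea's share (₹108,000) is divided into 2 shares of ₹54,000: Quinn and Eira each take ₹54,000.
Petra's share (₹108,000) is divided into 3 shares of ₹36,000: Elif, Declan, and Leilani each take ₹36,000.
Callum's share (₹108,000) is divided into 3 shares of ₹36,000: Ursula, Fenna, and Maeve each take ₹36,000.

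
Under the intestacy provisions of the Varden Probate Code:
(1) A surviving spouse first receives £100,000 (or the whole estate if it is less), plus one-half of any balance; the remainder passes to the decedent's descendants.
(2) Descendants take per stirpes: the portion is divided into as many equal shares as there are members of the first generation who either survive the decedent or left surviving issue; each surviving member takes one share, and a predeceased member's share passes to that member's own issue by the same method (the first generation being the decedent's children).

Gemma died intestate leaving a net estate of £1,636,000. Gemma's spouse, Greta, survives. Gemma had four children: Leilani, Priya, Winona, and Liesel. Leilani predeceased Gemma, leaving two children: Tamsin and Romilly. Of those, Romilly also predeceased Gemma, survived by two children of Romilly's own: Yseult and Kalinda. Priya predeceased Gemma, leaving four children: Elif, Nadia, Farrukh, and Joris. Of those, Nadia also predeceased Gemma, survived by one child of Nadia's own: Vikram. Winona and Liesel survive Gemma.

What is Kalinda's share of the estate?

Greta first takes £100,000, leaving a balance of £1,536,000. Greta then takes one-half of the balance (£768,000), for a total of £868,000. The remaining £768,000 passes to the descendants.
The descendants' portion (£768,000) is divided into 4 shares of £192,000: Winona and Liesel each take £192,000; Leilani's £192,000 share passes to Leilani's issue; Priya's £192,000 share passes to Priya's issue.
Leilani's share (£192,000) is divided into 2 shares of £96,000: Tamsin takes £96,000; Romilly's £96,000 share passes to Romilly's issue.
Romilly's share (£96,000) is divided into 2 shares of £48,000: Yseult and Kalinda each take £48,000.
Priya's share (£192,000) is divided into 4 shares of £48,000: Elif, Farrukh, and Joris each take £48,000; Nadia's £48,000 share passes to Nadia's issue.
Nadia's share (£48,000) passes entirely to Vikram.

Kalinda receives £48,000.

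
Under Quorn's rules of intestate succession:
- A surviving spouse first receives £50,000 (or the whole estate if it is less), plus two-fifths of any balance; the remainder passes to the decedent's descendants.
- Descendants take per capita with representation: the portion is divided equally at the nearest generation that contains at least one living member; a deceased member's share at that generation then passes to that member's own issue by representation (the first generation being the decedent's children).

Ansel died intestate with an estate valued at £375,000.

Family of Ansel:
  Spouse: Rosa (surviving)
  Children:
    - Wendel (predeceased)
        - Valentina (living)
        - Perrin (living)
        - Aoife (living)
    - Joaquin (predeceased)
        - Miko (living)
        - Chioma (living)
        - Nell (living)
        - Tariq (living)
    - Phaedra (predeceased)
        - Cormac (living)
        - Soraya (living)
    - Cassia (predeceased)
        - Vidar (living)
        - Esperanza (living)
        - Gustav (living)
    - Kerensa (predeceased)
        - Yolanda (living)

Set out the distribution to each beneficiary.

Rosa: £180,000; Valentina: £15,000; Perrin: £15,000; Aoife: £15,000; Miko: £15,000; Chioma: £15,000; Nell: £15,000; Tariq: £15,000; Cormac: £15,000; Soraya: £15,000; Vidar: £15,000; Esperanza: £15,000; Gustav: £15,000; Yolanda: £15,000

Rosa first takes £50,000, leaving a balance of £325,000. Rosa then takes two-fifths of the balance (£130,000), for a total of £180,000. The remaining £195,000 passes to the descendants.
No child survives, so the initial division is made at the grandchildren's generation.
The descendants' portion (£195,000) is divided into 13 shares of £15,000: Valentina, Perrin, Aoife, Miko, Chioma, Nell, Tariq, Cormac, Soraya, Vidar, Esperanza, Gustav, and Yolanda each take £15,000.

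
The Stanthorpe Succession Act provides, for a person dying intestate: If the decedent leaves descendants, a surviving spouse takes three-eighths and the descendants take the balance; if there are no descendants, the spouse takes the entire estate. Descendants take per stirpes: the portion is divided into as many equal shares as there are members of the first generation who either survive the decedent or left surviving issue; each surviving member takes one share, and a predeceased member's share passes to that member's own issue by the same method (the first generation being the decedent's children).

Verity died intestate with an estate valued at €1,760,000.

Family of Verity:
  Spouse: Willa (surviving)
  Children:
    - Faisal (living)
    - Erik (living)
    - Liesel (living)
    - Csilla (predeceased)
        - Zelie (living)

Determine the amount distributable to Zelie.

Willa takes three-eighths of €1,760,000 = €660,000. The remaining €1,100,000 passes to the descendants.
The descendants' portion (€1,100,000) is divided into 4 shares of €275,000: Faisal, Erik, and Liesel each take €275,000; Csilla's €275,000 share passes to Csilla's issue.
Csilla's share (€275,000) passes entirely to Zelie.

Zelie receives €275,000.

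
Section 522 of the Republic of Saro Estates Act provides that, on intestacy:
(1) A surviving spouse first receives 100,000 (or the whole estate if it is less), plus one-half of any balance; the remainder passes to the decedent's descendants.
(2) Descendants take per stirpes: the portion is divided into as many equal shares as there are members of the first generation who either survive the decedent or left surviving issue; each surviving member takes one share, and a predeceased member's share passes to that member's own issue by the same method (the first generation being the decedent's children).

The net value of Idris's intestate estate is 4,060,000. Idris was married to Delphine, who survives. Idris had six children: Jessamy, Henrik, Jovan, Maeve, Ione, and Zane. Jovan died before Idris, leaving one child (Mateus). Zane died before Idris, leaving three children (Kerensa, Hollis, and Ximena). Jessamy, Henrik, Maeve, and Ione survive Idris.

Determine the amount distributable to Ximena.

Ximena receives 110,000.

Delphine first takes 100,000, leaving a balance of 3,960,000. Delphine then takes one-half of the balance (1,980,000), for a total of 2,080,000. The remaining 1,980,000 passes to the descendants.
The descendants' portion (1,980,000) is divided into 6 shares of 330,000: Jessamy, Henrik, Maeve, and Ione each take 330,000; Jovan's 330,000 share passes to Jovan's issue; Zane's 330,000 share passes to Zane's issue.
Jovan's share (330,000) passes entirely to Mateus.
Zane's share (330,000) is divided into 3 shares of 110,000: Kerensa, Hollis, and Ximena each take 110,000.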